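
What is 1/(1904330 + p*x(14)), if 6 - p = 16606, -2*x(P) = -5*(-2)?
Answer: 1/1987330 ≈ 5.0319e-7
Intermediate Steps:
x(P) = -5 (x(P) = -(-5)*(-2)/2 = -1/2*10 = -5)
p = -16600 (p = 6 - 1*16606 = 6 - 16606 = -16600)
1/(1904330 + p*x(14)) = 1/(1904330 - 16600*(-5)) = 1/(1904330 + 83000) = 1/1987330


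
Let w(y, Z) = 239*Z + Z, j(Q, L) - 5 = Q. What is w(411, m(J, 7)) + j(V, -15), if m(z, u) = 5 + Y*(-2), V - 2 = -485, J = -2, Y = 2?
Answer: -238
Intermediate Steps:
V = -483 (V = 2 - 485 = -483)
m(z, u) = 1 (m(z, u) = 5 + 2*(-2) = 5 - 4 = 1)
j(Q, L) = 5 + Q
w(y, Z) = 240*Z
w(411, m(J, 7)) + j(V, -15) = 240*1 + (5 - 483) = 240 - 478 = -238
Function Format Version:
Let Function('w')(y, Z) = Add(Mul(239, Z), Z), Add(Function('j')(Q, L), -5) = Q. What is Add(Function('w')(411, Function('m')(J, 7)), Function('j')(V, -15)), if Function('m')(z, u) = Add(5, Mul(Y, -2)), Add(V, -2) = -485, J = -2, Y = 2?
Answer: -238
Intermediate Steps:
V = -483 (V = Add(2, -485) = -483)
Function('m')(z, u) = 1 (Function('m')(z, u) = Add(5, Mul(2, -2)) = Add(5, -4) = 1)
Function('j')(Q, L) = Add(5, Q)
Function('w')(y, Z) = Mul(240, Z)
Add(Function('w')(411, Function('m')(J, 7)), Function('j')(V, -15)) = Add(Mul(240, 1), Add(5, -483)) = Add(240, -478) = -238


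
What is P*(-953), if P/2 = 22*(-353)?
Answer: 14801996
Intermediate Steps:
P = -15532 (P = 2*(22*(-353)) = 2*(-7766) = -15532)
P*(-953) = -15532*(-953) = 14801996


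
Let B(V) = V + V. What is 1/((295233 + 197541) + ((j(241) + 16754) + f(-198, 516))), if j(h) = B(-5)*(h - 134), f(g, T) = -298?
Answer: 1/508160 ≈ 1.9679e-6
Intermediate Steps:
B(V) = 2*V
j(h) = 1340 - 10*h (j(h) = (2*(-5))*(h - 134) = -10*(-134 + h) = 1340 - 10*h)
1/((295233 + 197541) + ((j(241) + 16754) + f(-198, 516))) = 1/((295233 + 197541) + (((1340 - 10*241) + 16754) - 298)) = 1/(492774 + (((1340 - 2410) + 16754) - 298)) = 1/(492774 + ((-1070 + 16754) - 298)) = 1/(492774 + (15684 - 298)) = 1/(492774 + 15386) = 1/508160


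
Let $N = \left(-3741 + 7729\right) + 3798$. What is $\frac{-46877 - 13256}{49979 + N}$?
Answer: $- \frac{60133}{57765} \approx -1.041$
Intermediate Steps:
$N = 7786$ ($N = 3988 + 3798 = 7786$)
$\frac{-46877 - 13256}{49979 + N} = \frac{-46877 - 13256}{49979 + 7786} = - \frac{60133}{57765}$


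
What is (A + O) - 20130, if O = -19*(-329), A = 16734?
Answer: 2855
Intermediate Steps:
O = 6251
(A + O) - 20130 = (16734 + 6251) - 20130 = 22985 - 20130 = 2855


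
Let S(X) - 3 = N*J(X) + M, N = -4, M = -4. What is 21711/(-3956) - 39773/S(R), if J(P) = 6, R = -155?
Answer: 156799213/98900 ≈ 1585.4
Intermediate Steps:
S(X) = -25 (S(X) = 3 + (-4*6 - 4) = 3 + (-24 - 4) = 3 - 28 = -25)
21711/(-3956) - 39773/S(R) = 21711/(-3956) - 39773/(-25) = 21711*(-1/3956) - 39773*(-1/25) = -21711/3956 + 39773/25 = 156799213/98900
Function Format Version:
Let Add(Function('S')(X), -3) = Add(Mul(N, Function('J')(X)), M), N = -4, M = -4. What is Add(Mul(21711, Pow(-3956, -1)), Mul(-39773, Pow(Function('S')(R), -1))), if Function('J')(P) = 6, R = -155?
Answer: Rational(156799213, 98900) ≈ 1585.4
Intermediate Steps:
Function('S')(X) = -25 (Function('S')(X) = Add(3, Add(Mul(-4, 6), -4)) = Add(3, Add(-24, -4)) = Add(3, -28) = -25)
Add(Mul(21711, Pow(-3956, -1)), Mul(-39773, Pow(Function('S')(R), -1))) = Add(Mul(21711, Pow(-3956, -1)), Mul(-39773, Pow(-25, -1))) = Add(Mul(21711, Rational(-1, 3956)), Mul(-39773, Rational(-1, 25))) = Add(Rational(-21711, 3956), Rational(39773, 25)) = Rational(156799213, 98900)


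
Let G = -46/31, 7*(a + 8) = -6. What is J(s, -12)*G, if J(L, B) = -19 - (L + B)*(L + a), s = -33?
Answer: 612628/217 ≈ 2823.2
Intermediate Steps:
a = -62/7 (a = -8 + (⅐)*(-6) = -8 - 6/7 = -62/7 ≈ -8.8571)
J(L, B) = -19 - (-62/7 + L)*(B + L) (J(L, B) = -19 - (L + B)*(L - 62/7) = -19 - (B + L)*(-62/7 + L) = -19 - (-62/7 + L)*(B + L))
G = -46/31 (G = -46*1/31 = -46/31 ≈ -1.4839)
J(s, -12)*G = (-19 - 1*(-33)² + (62/7)*(-12) + (62/7)*(-33) - 1*(-12)*(-33))*(-46/31) = (-19 - 1*1089 - 744/7 - 2046/7 - 396)*(-46/31) = (-19 - 1089 - 744/7 - 2046/7 - 396)*(-46/31) = -13318/7*(-46/31) = 612628/217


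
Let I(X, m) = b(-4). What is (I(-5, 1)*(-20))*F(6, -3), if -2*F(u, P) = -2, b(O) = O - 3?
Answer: 140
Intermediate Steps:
b(O) = -3 + O
F(u, P) = 1 (F(u, P) = -1/2*(-2) = 1)
I(X, m) = -7 (I(X, m) = -3 - 4 = -7)
(I(-5, 1)*(-20))*F(6, -3) = -7*(-20)*1 = 140*1 = 140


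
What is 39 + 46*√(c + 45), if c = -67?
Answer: 39 + 46*I*√22 ≈ 39.0 + 215.76*I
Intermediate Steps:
39 + 46*√(c + 45) = 39 + 46*√(-67 + 45) = 39 + 46*√(-22) = 39 + 46*(I*√22) = 39 + 46*I*√22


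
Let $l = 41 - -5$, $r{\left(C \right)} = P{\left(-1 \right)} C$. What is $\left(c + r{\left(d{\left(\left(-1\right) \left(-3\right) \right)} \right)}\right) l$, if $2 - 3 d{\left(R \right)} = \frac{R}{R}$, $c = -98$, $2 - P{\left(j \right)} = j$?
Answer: $-4462$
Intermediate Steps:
$P{\left(j \right)} = 2 - j$
$d{\left(R \right)} = \frac{1}{3}$ ($d{\left(R \right)} = \frac{2}{3} - \frac{R \frac{1}{R}}{3} = \frac{2}{3} - \frac{1}{3} = \frac{1}{3}$)
$r{\left(C \right)} = 3 C$ ($r{\left(C \right)} = \left(2 - -1\right) C = \left(2 + 1\right) C = 3 C$)
$l = 46$ ($l = 41 + 5 = 46$)
$\left(c + r{\left(d{\left(\left(-1\right) \left(-3\right) \right)} \right)}\right) l = \left(-98 + 3 \cdot \frac{1}{3}\right) 46 = \left(-98 + 1\right) 46 = \left(-97\right) 46 = -4462$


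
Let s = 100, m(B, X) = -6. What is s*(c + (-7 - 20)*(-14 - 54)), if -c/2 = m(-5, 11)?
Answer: 184800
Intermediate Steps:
c = 12 (c = -2*(-6) = 12)
s*(c + (-7 - 20)*(-14 - 54)) = 100*(12 + (-7 - 20)*(-14 - 54)) = 100*(12 - 27*(-68)) = 100*(12 + 1836) = 100*1848 = 184800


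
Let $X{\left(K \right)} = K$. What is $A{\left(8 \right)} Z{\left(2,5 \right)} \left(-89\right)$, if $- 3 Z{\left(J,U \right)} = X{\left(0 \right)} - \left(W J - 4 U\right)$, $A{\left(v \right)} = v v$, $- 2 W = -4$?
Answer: $\frac{91136}{3} \approx 30379.0$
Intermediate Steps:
$W = 2$ ($W = \left(- \frac{1}{2}\right) \left(-4\right) = 2$)
$A{\left(v \right)} = v^{2}$
$Z{\left(J,U \right)} = - \frac{4 U}{3} + \frac{2 J}{3}$ ($Z{\left(J,U \right)} = - \frac{0 - \left(2 J - 4 U\right)}{3} = - \frac{0 - \left(- 4 U + 2 J\right)}{3} = - \frac{- 2 J + 4 U}{3} = - \frac{4 U}{3} + \frac{2 J}{3}$)
$A{\left(8 \right)} Z{\left(2,5 \right)} \left(-89\right) = 8^{2} \left(\left(- \frac{4}{3}\right) 5 + \frac{2}{3} \cdot 2\right) \left(-89\right) = 64 \left(- \frac{20}{3} + \frac{4}{3}\right) \left(-89\right) = 64 \left(- \frac{16}{3}\right) \left(-89\right) = \left(- \frac{1024}{3}\right) \left(-89\right) = \frac{91136}{3}$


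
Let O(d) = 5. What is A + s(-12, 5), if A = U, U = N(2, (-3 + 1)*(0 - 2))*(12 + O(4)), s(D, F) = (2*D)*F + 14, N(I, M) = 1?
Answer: -89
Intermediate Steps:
s(D, F) = 14 + 2*D*F (s(D, F) = 2*D*F + 14 = 14 + 2*D*F)
U = 17 (U = 1*(12 + 5) = 1*17 = 17)
A = 17
A + s(-12, 5) = 17 + (14 + 2*(-12)*5) = 17 + (14 - 120) = 17 - 106 = -89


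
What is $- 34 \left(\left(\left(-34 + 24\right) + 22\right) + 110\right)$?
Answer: $-4148$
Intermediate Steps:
$- 34 \left(\left(\left(-34 + 24\right) + 22\right) + 110\right) = - 34 \left(\left(-10 + 22\right) + 110\right) = - 34 \left(12 + 110\right) = \left(-34\right) 122 = -4148$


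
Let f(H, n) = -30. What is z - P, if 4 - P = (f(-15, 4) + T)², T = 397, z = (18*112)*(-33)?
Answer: 68157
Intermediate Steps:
z = -66528 (z = 2016*(-33) = -66528)
P = -134685 (P = 4 - (-30 + 397)² = 4 - 1*367² = 4 - 1*134689 = 4 - 134689 = -134685)
z - P = -66528 - 1*(-134685) = -66528 + 134685 = 68157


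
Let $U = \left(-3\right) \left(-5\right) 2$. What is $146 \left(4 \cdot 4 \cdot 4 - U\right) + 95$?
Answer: $5059$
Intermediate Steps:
$U = 30$ ($U = 15 \cdot 2 = 30$)
$146 \left(4 \cdot 4 \cdot 4 - U\right) + 95 = 146 \left(4 \cdot 4 \cdot 4 - 30\right) + 95 = 146 \left(16 \cdot 4 - 30\right) + 95 = 146 \left(64 - 30\right) + 95 = 146 \cdot 34 + 95 = 4964 + 95 = 5059$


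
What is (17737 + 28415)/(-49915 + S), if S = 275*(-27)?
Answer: -11538/14335 ≈ -0.80488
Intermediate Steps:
S = -7425
(17737 + 28415)/(-49915 + S) = (17737 + 28415)/(-49915 - 7425) = 46152/(-57340) = 46152*(-1/57340) = -11538/14335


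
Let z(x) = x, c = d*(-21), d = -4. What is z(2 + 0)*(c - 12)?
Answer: 144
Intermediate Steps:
c = 84 (c = -4*(-21) = 84)
z(2 + 0)*(c - 12) = (2 + 0)*(84 - 12) = 2*72 = 144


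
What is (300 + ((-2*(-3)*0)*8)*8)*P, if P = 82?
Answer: 24600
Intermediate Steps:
(300 + ((-2*(-3)*0)*8)*8)*P = (300 + ((-2*(-3)*0)*8)*8)*82 = (300 + ((6*0)*8)*8)*82 = (300 + (0*8)*8)*82 = (300 + 0*8)*82 = (300 + 0)*82 = 300*82 = 24600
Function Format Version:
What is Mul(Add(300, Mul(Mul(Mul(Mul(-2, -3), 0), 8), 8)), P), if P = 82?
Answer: 24600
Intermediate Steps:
Mul(Add(300, Mul(Mul(Mul(Mul(-2, -3), 0), 8), 8)), P) = Mul(Add(300, Mul(Mul(Mul(Mul(-2, -3), 0), 8), 8)), 82) = Mul(Add(300, Mul(Mul(Mul(6, 0), 8), 8)), 82) = Mul(Add(300, Mul(Mul(0, 8), 8)), 82) = Mul(Add(300, Mul(0, 8)), 82) = Mul(Add(300, 0), 82) = Mul(300, 82) = 24600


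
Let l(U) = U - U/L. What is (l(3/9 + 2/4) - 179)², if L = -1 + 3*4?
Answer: 34597924/1089 ≈ 31770.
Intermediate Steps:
L = 11 (L = -1 + 12 = 11)
l(U) = 10*U/11 (l(U) = U - U/11 = 10*U/11)
(l(3/9 + 2/4) - 179)² = (10*(3/9 + 2/4)/11 - 179)² = (10*(3*(⅑) + 2*(¼))/11 - 179)² = (10*(⅓ + ½)/11 - 179)² = ((10/11)*(⅚) - 179)² = (25/33 - 179)² = (-5882/33)² = 34597924/1089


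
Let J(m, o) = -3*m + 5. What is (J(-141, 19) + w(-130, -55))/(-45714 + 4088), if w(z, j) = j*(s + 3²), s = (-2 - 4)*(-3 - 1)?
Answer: 1387/41626 ≈ 0.033321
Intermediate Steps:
s = 24 (s = -6*(-4) = 24)
J(m, o) = 5 - 3*m
w(z, j) = 33*j (w(z, j) = j*(24 + 3²) = j*(24 + 9) = j*33 = 33*j)
(J(-141, 19) + w(-130, -55))/(-45714 + 4088) = ((5 - 3*(-141)) + 33*(-55))/(-45714 + 4088) = ((5 + 423) - 1815)/(-41626) = (428 - 1815)*(-1/41626) = -1387*(-1/41626) = 1387/41626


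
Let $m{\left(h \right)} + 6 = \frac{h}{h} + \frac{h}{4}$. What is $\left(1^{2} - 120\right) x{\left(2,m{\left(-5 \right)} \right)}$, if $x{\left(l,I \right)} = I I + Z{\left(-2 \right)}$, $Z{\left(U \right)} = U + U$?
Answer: $- \frac{66759}{16} \approx -4172.4$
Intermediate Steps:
$Z{\left(U \right)} = 2 U$
$m{\left(h \right)} = -5 + \frac{h}{4}$ ($m{\left(h \right)} = -6 + \left(\frac{h}{h} + \frac{h}{4}\right) = -6 + \left(1 + h \frac{1}{4}\right) = -6 + \left(1 + \frac{h}{4}\right) = -5 + \frac{h}{4}$)
$x{\left(l,I \right)} = -4 + I^{2}$ ($x{\left(l,I \right)} = I I + 2 \left(-2\right) = I^{2} - 4 = -4 + I^{2}$)
$\left(1^{2} - 120\right) x{\left(2,m{\left(-5 \right)} \right)} = \left(1^{2} - 120\right) \left(-4 + \left(-5 + \frac{1}{4} \left(-5\right)\right)^{2}\right) = \left(1 - 120\right) \left(-4 + \left(-5 - \frac{5}{4}\right)^{2}\right) = - 119 \left(-4 + \left(- \frac{25}{4}\right)^{2}\right) = - 119 \left(-4 + \frac{625}{16}\right) = \left(-119\right) \frac{561}{16} = - \frac{66759}{16}$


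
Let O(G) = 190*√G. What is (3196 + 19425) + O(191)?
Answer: 22621 + 190*√191 ≈ 25247.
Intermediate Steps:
(3196 + 19425) + O(191) = (3196 + 19425) + 190*√191 = 22621 + 190*√191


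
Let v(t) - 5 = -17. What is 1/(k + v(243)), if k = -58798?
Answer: -1/58810 ≈ -1.7004e-5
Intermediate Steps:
v(t) = -12 (v(t) = 5 - 17 = -12)
1/(k + v(243)) = 1/(-58798 - 12) = 1/(-58810) = -1/58810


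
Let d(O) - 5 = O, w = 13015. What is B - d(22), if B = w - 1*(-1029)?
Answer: 14017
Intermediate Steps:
d(O) = 5 + O
B = 14044 (B = 13015 - 1*(-1029) = 13015 + 1029 = 14044)
B - d(22) = 14044 - (5 + 22) = 14044 - 1*27 = 14044 - 27 = 14017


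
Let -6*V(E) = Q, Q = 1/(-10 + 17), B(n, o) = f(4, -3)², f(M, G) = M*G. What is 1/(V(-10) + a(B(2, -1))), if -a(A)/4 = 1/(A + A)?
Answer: -504/19 ≈ -26.526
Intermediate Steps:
f(M, G) = G*M
B(n, o) = 144 (B(n, o) = (-3*4)² = (-12)² = 144)
a(A) = -2/A (a(A) = -4/(A + A) = -4*1/(2*A) = -2/A)
Q = ⅐ (Q = 1/7 = ⅐ ≈ 0.14286)
V(E) = -1/42 (V(E) = -⅙*⅐ = -1/42)
1/(V(-10) + a(B(2, -1))) = 1/(-1/42 - 2/144) = 1/(-1/42 - 2*1/144) = 1/(-1/42 - 1/72) = 1/(-19/504) = -504/19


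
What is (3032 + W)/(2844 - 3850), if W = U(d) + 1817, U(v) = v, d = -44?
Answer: -4805/1006 ≈ -4.7763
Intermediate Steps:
W = 1773 (W = -44 + 1817 = 1773)
(3032 + W)/(2844 - 3850) = (3032 + 1773)/(2844 - 3850) = 4805/(-1006) = 4805*(-1/1006) = -4805/1006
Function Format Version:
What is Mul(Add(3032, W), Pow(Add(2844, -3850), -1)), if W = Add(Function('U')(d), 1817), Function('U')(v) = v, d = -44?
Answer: Rational(-4805, 1006) ≈ -4.7763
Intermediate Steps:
W = 1773 (W = Add(-44, 1817) = 1773)
Mul(Add(3032, W), Pow(Add(2844, -3850), -1)) = Mul(Add(3032, 1773), Pow(Add(2844, -3850), -1)) = Mul(4805, Pow(-1006, -1)) = Mul(4805, Rational(-1, 1006)) = Rational(-4805, 1006)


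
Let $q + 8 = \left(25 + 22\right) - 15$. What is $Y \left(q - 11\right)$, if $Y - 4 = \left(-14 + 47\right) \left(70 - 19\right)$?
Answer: $21931$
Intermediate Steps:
$Y = 1687$ ($Y = 4 + \left(-14 + 47\right) \left(70 - 19\right) = 4 + 33 \cdot 51 = 4 + 1683 = 1687$)
$q = 24$ ($q = -8 + \left(\left(25 + 22\right) - 15\right) = -8 + \left(47 - 15\right) = -8 + 32 = 24$)
$Y \left(q - 11\right) = 1687 \left(24 - 11\right) = 1687 \cdot 13 = 21931$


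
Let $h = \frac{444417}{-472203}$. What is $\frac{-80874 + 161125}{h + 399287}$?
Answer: $\frac{12631587651}{62848024948} \approx 0.20099$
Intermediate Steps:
$h = - \frac{148139}{157401}$ ($h = 444417 \left(- \frac{1}{472203}\right) = - \frac{148139}{157401} \approx -0.94116$)
$\frac{-80874 + 161125}{h + 399287} = \frac{-80874 + 161125}{- \frac{148139}{157401} + 399287} = \frac{80251}{\frac{62848024948}{157401}} = 80251 \cdot \frac{157401}{62848024948} = \frac{12631587651}{62848024948}$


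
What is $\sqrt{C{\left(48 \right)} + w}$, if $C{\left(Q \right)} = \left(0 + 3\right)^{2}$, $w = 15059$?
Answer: $2 \sqrt{3767} \approx 122.75$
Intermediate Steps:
$C{\left(Q \right)} = 9$ ($C{\left(Q \right)} = 3^{2} = 9$)
$\sqrt{C{\left(48 \right)} + w} = \sqrt{9 + 15059} = \sqrt{15068} = 2 \sqrt{3767}$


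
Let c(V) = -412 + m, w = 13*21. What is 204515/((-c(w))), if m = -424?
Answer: 204515/836 ≈ 244.64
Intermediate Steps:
w = 273
c(V) = -836 (c(V) = -412 - 424 = -836)
204515/((-c(w))) = 204515/((-1*(-836))) = 204515/836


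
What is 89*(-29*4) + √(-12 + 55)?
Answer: -10324 + √43 ≈ -10317.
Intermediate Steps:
89*(-29*4) + √(-12 + 55) = 89*(-116) + √43 = -10324 + √43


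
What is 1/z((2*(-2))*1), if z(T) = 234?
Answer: 1/234 ≈ 0.0042735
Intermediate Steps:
1/z((2*(-2))*1) = 1/234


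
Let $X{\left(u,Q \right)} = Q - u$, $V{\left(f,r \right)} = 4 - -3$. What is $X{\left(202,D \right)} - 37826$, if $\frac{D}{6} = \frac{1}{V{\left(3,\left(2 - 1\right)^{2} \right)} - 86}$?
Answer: $- \frac{3004218}{79} \approx -38028.0$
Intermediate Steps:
$V{\left(f,r \right)} = 7$ ($V{\left(f,r \right)} = 4 + 3 = 7$)
$D = - \frac{6}{79}$ ($D = \frac{6}{7 - 86} = \frac{6}{-79} = 6 \left(- \frac{1}{79}\right) = - \frac{6}{79} \approx -0.075949$)
$X{\left(202,D \right)} - 37826 = \left(- \frac{6}{79} - 202\right) - 37826 = - \frac{15964}{79} - 37826 = - \frac{3004218}{79}$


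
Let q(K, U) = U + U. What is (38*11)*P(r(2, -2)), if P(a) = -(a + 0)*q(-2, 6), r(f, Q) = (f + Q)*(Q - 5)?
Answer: 0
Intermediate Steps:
q(K, U) = 2*U
r(f, Q) = (-5 + Q)*(Q + f) (r(f, Q) = (Q + f)*(-5 + Q) = (-5 + Q)*(Q + f))
P(a) = -12*a (P(a) = -(a + 0)*2*6 = -a*12 = -12*a)
(38*11)*P(r(2, -2)) = (38*11)*(-12*((-2)² - 5*(-2) - 5*2 - 2*2)) = 418*(-12*(4 + 10 - 10 - 4)) = 418*(-12*0) = 418*0 = 0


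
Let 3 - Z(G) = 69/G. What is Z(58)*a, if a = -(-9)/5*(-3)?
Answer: -567/58 ≈ -9.7759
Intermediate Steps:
Z(G) = 3 - 69/G
a = -27/5 (a = -(-9)/5*(-3) = -3*(-3/5)*(-3) = (9/5)*(-3) = -27/5 ≈ -5.4000)
Z(58)*a = (3 - 69/58)*(-27/5) = (105/58)*(-27/5) = -567/58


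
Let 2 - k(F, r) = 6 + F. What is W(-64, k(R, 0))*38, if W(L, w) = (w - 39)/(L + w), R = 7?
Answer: 76/3 ≈ 25.333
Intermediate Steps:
k(F, r) = -4 - F (k(F, r) = 2 - (6 + F) = 2 + (-6 - F) = -4 - F)
W(L, w) = (-39 + w)/(L + w)
W(-64, k(R, 0))*38 = ((-39 + (-4 - 1*7))/(-64 + (-4 - 1*7)))*38 = ((-39 + (-4 - 7))/(-64 + (-4 - 7)))*38 = ((-39 - 11)/(-64 - 11))*38 = (-50/(-75))*38 = -1/75*(-50)*38 = (2/3)*38 = 76/3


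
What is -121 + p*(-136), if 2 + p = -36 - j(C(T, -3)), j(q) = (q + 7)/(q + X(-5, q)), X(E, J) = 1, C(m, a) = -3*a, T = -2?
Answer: 26323/5 ≈ 5264.6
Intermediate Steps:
j(q) = (7 + q)/(1 + q) (j(q) = (q + 7)/(q + 1) = (7 + q)/(1 + q))
p = -198/5 (p = -2 + (-36 - (7 - 3*(-3))/(1 - 3*(-3))) = -2 + (-36 - (7 + 9)/(1 + 9)) = -2 + (-36 - 16/10) = -2 + (-36 - 1*8/5) = -2 + (-36 - 8/5) = -2 - 188/5 = -198/5 ≈ -39.600)
-121 + p*(-136) = -121 - 198/5*(-136) = -121 + 26928/5 = 26323/5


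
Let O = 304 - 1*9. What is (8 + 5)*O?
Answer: 3835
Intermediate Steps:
O = 295 (O = 304 - 9 = 295)
(8 + 5)*O = (8 + 5)*295 = 13*295 = 3835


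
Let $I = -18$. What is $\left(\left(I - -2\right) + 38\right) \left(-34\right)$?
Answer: $-748$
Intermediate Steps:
$\left(\left(I - -2\right) + 38\right) \left(-34\right) = \left(\left(-18 - -2\right) + 38\right) \left(-34\right) = \left(\left(-18 + 2\right) + 38\right) \left(-34\right) = \left(-16 + 38\right) \left(-34\right) = 22 \left(-34\right) = -748$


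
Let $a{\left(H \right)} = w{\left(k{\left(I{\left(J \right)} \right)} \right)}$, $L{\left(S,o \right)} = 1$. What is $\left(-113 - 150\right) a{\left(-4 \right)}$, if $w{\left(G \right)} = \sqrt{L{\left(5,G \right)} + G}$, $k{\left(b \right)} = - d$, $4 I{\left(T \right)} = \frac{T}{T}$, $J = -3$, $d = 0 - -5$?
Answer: $- 526 i \approx - 526.0 i$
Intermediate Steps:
$d = 5$ ($d = 0 + 5 = 5$)
$I{\left(T \right)} = \frac{1}{4}$ ($I{\left(T \right)} = \frac{T \frac{1}{T}}{4} = \frac{1}{4} \cdot 1 = \frac{1}{4}$)
$k{\left(b \right)} = -5$ ($k{\left(b \right)} = \left(-1\right) 5 = -5$)
$w{\left(G \right)} = \sqrt{1 + G}$
$a{\left(H \right)} = 2 i$ ($a{\left(H \right)} = \sqrt{1 - 5} = \sqrt{-4} = 2 i$)
$\left(-113 - 150\right) a{\left(-4 \right)} = \left(-113 - 150\right) 2 i = - 263 \cdot 2 i = - 526 i$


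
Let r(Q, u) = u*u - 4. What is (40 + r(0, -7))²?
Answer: 7225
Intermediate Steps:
r(Q, u) = -4 + u² (r(Q, u) = u² - 4 = -4 + u²)
(40 + r(0, -7))² = (40 + (-4 + (-7)²))² = (40 + (-4 + 49))² = (40 + 45)² = 85² = 7225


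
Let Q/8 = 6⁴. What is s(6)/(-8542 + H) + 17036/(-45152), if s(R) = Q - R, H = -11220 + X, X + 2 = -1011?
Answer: -68482327/78169400 ≈ -0.87608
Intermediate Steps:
X = -1013 (X = -2 - 1011 = -1013)
Q = 10368 (Q = 8*6⁴ = 8*1296 = 10368)
H = -12233 (H = -11220 - 1013 = -12233)
s(R) = 10368 - R
s(6)/(-8542 + H) + 17036/(-45152) = (10368 - 1*6)/(-8542 - 12233) + 17036/(-45152) = (10368 - 6)/(-20775) + 17036*(-1/45152) = 10362*(-1/20775) - 4259/11288 = -3454/6925 - 4259/11288 = -68482327/78169400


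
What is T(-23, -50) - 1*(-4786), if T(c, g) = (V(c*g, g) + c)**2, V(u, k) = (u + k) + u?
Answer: 4964315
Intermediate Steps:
V(u, k) = k + 2*u (V(u, k) = (k + u) + u = k + 2*u)
T(c, g) = (c + g + 2*c*g)**2 (T(c, g) = ((g + 2*(c*g)) + c)**2 = ((g + 2*c*g) + c)**2 = (c + g + 2*c*g)**2)
T(-23, -50) - 1*(-4786) = (-23 - 50 + 2*(-23)*(-50))**2 - 1*(-4786) = (-23 - 50 + 2300)**2 + 4786 = 2227**2 + 4786 = 4959529 + 4786 = 4964315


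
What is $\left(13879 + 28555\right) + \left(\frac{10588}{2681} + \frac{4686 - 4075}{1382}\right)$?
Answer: $\frac{157240266335}{3705142} \approx 42438.0$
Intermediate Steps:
$\left(13879 + 28555\right) + \left(\frac{10588}{2681} + \frac{4686 - 4075}{1382}\right) = 42434 + \left(10588 \cdot \frac{1}{2681} + 611 \cdot \frac{1}{1382}\right) = 42434 + \left(\frac{10588}{2681} + \frac{611}{1382}\right) = 42434 + \frac{16270707}{3705142} = \frac{157240266335}{3705142}$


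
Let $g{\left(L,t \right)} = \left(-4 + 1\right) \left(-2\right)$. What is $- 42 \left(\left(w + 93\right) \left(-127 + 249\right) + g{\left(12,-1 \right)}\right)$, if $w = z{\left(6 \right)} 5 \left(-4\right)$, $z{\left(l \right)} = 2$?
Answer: $-271824$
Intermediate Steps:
$g{\left(L,t \right)} = 6$ ($g{\left(L,t \right)} = \left(-3\right) \left(-2\right) = 6$)
$w = -40$ ($w = 2 \cdot 5 \left(-4\right) = 10 \left(-4\right) = -40$)
$- 42 \left(\left(w + 93\right) \left(-127 + 249\right) + g{\left(12,-1 \right)}\right) = - 42 \left(\left(-40 + 93\right) \left(-127 + 249\right) + 6\right) = - 42 \left(53 \cdot 122 + 6\right) = - 42 \left(6466 + 6\right) = \left(-42\right) 6472 = -271824$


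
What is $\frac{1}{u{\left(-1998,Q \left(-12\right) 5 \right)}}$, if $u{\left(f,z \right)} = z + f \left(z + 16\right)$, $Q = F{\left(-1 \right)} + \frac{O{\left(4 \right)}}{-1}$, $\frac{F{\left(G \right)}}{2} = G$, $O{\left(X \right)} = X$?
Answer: $- \frac{1}{750888} \approx -1.3318 \cdot 10^{-6}$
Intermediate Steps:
$F{\left(G \right)} = 2 G$
$Q = -6$ ($Q = 2 \left(-1\right) + \frac{4}{-1} = -2 + 4 \left(-1\right) = -2 - 4 = -6$)
$u{\left(f,z \right)} = z + f \left(16 + z\right)$
$\frac{1}{u{\left(-1998,Q \left(-12\right) 5 \right)}} = \frac{1}{\left(-6\right) \left(-12\right) 5 + 16 \left(-1998\right) - 1998 \left(-6\right) \left(-12\right) 5} = \frac{1}{72 \cdot 5 - 31968 - 1998 \cdot 72 \cdot 5} = \frac{1}{360 - 31968 - 719280} = \frac{1}{-750888} = - \frac{1}{750888}$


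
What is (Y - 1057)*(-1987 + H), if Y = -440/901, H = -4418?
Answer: 6102664785/901 ≈ 6.7732e+6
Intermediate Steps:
Y = -440/901 (Y = -440*1/901 = -440/901 ≈ -0.48835)
(Y - 1057)*(-1987 + H) = (-440/901 - 1057)*(-1987 - 4418) = -952797/901*(-6405) = 6102664785/901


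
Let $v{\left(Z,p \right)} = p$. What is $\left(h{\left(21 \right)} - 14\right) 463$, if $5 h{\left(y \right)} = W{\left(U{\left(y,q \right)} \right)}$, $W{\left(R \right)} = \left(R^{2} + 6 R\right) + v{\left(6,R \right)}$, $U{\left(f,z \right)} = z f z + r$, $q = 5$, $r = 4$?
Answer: $\frac{131248462}{5} \approx 2.625 \cdot 10^{7}$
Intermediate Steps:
$U{\left(f,z \right)} = 4 + f z^{2}$ ($U{\left(f,z \right)} = z f z + 4 = f z z + 4 = f z^{2} + 4 = 4 + f z^{2}$)
$W{\left(R \right)} = R^{2} + 7 R$ ($W{\left(R \right)} = \left(R^{2} + 6 R\right) + R = R^{2} + 7 R$)
$h{\left(y \right)} = \frac{\left(4 + 25 y\right) \left(11 + 25 y\right)}{5}$ ($h{\left(y \right)} = \frac{\left(4 + y 5^{2}\right) \left(7 + \left(4 + y 5^{2}\right)\right)}{5} = \frac{\left(4 + y 25\right) \left(7 + \left(4 + y 25\right)\right)}{5} = \frac{\left(4 + 25 y\right) \left(7 + \left(4 + 25 y\right)\right)}{5} = \frac{\left(4 + 25 y\right) \left(11 + 25 y\right)}{5}$)
$\left(h{\left(21 \right)} - 14\right) 463 = \left(\left(\frac{44}{5} + 75 \cdot 21 + 125 \cdot 21^{2}\right) - 14\right) 463 = \left(\left(\frac{44}{5} + 1575 + 125 \cdot 441\right) - 14\right) 463 = \left(\left(\frac{44}{5} + 1575 + 55125\right) - 14\right) 463 = \left(\frac{283544}{5} - 14\right) 463 = \frac{283474}{5} \cdot 463 = \frac{131248462}{5}$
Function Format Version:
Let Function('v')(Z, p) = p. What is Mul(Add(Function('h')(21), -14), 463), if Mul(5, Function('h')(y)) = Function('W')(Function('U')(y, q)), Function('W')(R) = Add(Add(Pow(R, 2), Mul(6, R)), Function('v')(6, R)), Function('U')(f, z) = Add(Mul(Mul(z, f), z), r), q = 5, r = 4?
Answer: Rational(131248462, 5) ≈ 2.6250e+7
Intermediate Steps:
Function('U')(f, z) = Add(4, Mul(f, Pow(z, 2))) (Function('U')(f, z) = Add(Mul(Mul(z, f), z), 4) = Add(Mul(Mul(f, z), z), 4) = Add(Mul(f, Pow(z, 2)), 4) = Add(4, Mul(f, Pow(z, 2))))
Function('W')(R) = Add(Pow(R, 2), Mul(7, R)) (Function('W')(R) = Add(Add(Pow(R, 2), Mul(6, R)), R) = Add(Pow(R, 2), Mul(7, R)))
Function('h')(y) = Mul(Rational(1, 5), Add(4, Mul(25, y)), Add(11, Mul(25, y))) (Function('h')(y) = Mul(Rational(1, 5), Mul(Add(4, Mul(y, Pow(5, 2))), Add(7, Add(4, Mul(y, Pow(5, 2)))))) = Mul(Rational(1, 5), Mul(Add(4, Mul(y, 25)), Add(7, Add(4, Mul(y, 25))))) = Mul(Rational(1, 5), Mul(Add(4, Mul(25, y)), Add(7, Add(4, Mul(25, y))))) = Mul(Rational(1, 5), Mul(Add(4, Mul(25, y)), Add(11, Mul(25, y)))) = Mul(Rational(1, 5), Add(4, Mul(25, y)), Add(11, Mul(25, y))))
Mul(Add(Function('h')(21), -14), 463) = Mul(Add(Add(Rational(44, 5), Mul(75, 21), Mul(125, Pow(21, 2))), -14), 463) = Mul(Add(Add(Rational(44, 5), 1575, Mul(125, 441)), -14), 463) = Mul(Add(Add(Rational(44, 5), 1575, 55125), -14), 463) = Mul(Add(Rational(283544, 5), -14), 463) = Mul(Rational(283474, 5), 463) = Rational(131248462, 5)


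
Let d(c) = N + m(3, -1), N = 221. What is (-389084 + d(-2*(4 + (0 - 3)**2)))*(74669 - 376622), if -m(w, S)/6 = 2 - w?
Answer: 117416537721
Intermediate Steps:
m(w, S) = -12 + 6*w (m(w, S) = -6*(2 - w) = -12 + 6*w)
d(c) = 227 (d(c) = 221 + (-12 + 6*3) = 221 + (-12 + 18) = 221 + 6 = 227)
(-389084 + d(-2*(4 + (0 - 3)**2)))*(74669 - 376622) = (-389084 + 227)*(74669 - 376622) = -388857*(-301953) = 117416537721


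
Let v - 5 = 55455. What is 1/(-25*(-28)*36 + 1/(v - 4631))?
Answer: 50829/1280890801 ≈ 3.9683e-5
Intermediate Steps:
v = 55460 (v = 5 + 55455 = 55460)
1/(-25*(-28)*36 + 1/(v - 4631)) = 1/(-25*(-28)*36 + 1/(55460 - 4631)) = 1/(700*36 + 1/50829) = 1/(25200 + 1/50829) = 1/(1280890801/50829) = 50829/1280890801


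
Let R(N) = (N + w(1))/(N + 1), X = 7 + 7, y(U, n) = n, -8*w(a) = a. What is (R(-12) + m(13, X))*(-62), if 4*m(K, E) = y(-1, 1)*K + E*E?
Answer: -145545/44 ≈ -3307.8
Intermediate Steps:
w(a) = -a/8
X = 14
R(N) = (-⅛ + N)/(1 + N) (R(N) = (N - ⅛*1)/(N + 1) = (N - ⅛)/(1 + N) = (-⅛ + N)/(1 + N))
m(K, E) = K/4 + E²/4 (m(K, E) = (1*K + E*E)/4 = (K + E²)/4 = K/4 + E²/4)
(R(-12) + m(13, X))*(-62) = ((-⅛ - 12)/(1 - 12) + ((¼)*13 + (¼)*14²))*(-62) = (-97/8/(-11) + (13/4 + (¼)*196))*(-62) = (-1/11*(-97/8) + (13/4 + 49))*(-62) = (97/88 + 209/4)*(-62) = (4695/88)*(-62) = -145545/44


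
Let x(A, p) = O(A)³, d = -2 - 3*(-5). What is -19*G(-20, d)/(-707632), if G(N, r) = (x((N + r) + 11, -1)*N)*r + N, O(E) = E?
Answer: -79135/176908 ≈ -0.44732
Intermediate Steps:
d = 13 (d = -2 + 15 = 13)
x(A, p) = A³
G(N, r) = N + N*r*(11 + N + r)³ (G(N, r) = (((N + r) + 11)³*N)*r + N = ((11 + N + r)³*N)*r + N = (N*(11 + N + r)³)*r + N = N*r*(11 + N + r)³ + N = N + N*r*(11 + N + r)³)
-19*G(-20, d)/(-707632) = -(-380)*(1 + 13*(11 - 20 + 13)³)/(-707632) = -(-380)*(1 + 13*4³)*(-1/707632) = -(-380)*(1 + 13*64)*(-1/707632) = -(-380)*(1 + 832)*(-1/707632) = -(-380)*833*(-1/707632) = -19*(-16660)*(-1/707632) = 316540*(-1/707632) = -79135/176908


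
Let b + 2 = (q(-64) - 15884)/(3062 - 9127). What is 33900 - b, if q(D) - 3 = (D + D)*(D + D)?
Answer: 205616133/6065 ≈ 33902.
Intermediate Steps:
q(D) = 3 + 4*D² (q(D) = 3 + (D + D)*(D + D) = 3 + (2*D)*(2*D) = 3 + 4*D²)
b = -12633/6065 (b = -2 + ((3 + 4*(-64)²) - 15884)/(3062 - 9127) = -2 + ((3 + 4*4096) - 15884)/(-6065) = -2 + ((3 + 16384) - 15884)*(-1/6065) = -2 + (16387 - 15884)*(-1/6065) = -2 + 503*(-1/6065) = -2 - 503/6065 = -12633/6065 ≈ -2.0829)
33900 - b = 33900 - 1*(-12633/6065) = 33900 + 12633/6065 = 205616133/6065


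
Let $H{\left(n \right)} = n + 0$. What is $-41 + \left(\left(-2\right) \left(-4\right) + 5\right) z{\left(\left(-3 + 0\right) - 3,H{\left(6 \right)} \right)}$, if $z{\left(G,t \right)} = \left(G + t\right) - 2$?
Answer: $-67$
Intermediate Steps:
$H{\left(n \right)} = n$
$z{\left(G,t \right)} = -2 + G + t$
$-41 + \left(\left(-2\right) \left(-4\right) + 5\right) z{\left(\left(-3 + 0\right) - 3,H{\left(6 \right)} \right)} = -41 + \left(\left(-2\right) \left(-4\right) + 5\right) \left(-2 + \left(\left(-3 + 0\right) - 3\right) + 6\right) = -41 + \left(8 + 5\right) \left(-2 - 6 + 6\right) = -41 + 13 \left(-2 - 6 + 6\right) = -41 + 13 \left(-2\right) = -41 - 26 = -67$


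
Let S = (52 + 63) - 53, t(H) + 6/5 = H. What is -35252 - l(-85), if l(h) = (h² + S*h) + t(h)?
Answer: -185604/5 ≈ -37121.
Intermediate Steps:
t(H) = -6/5 + H
S = 62 (S = 115 - 53 = 62)
l(h) = -6/5 + h² + 63*h (l(h) = (h² + 62*h) + (-6/5 + h) = -6/5 + h² + 63*h)
-35252 - l(-85) = -35252 - (-6/5 + (-85)² + 63*(-85)) = -35252 - (-6/5 + 7225 - 5355) = -35252 - 1*9344/5 = -35252 - 9344/5 = -185604/5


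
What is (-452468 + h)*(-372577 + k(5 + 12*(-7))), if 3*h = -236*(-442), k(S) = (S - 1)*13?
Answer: 156058824588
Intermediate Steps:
k(S) = -13 + 13*S (k(S) = (-1 + S)*13 = -13 + 13*S)
h = 104312/3 (h = (-236*(-442))/3 = (⅓)*104312 = 104312/3 ≈ 34771.)
(-452468 + h)*(-372577 + k(5 + 12*(-7))) = (-452468 + 104312/3)*(-372577 + (-13 + 13*(5 + 12*(-7)))) = -1253092*(-372577 + (-13 + 13*(5 - 84)))/3 = -1253092*(-372577 + (-13 + 13*(-79)))/3 = -1253092*(-372577 + (-13 - 1027))/3 = -1253092*(-372577 - 1040)/3 = -1253092/3*(-373617) = 156058824588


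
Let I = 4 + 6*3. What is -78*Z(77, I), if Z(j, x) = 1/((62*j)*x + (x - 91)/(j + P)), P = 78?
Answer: -12090/16279271 ≈ -0.00074266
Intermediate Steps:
I = 22 (I = 4 + 18 = 22)
Z(j, x) = 1/((-91 + x)/(78 + j) + 62*j*x) (Z(j, x) = 1/((62*j)*x + (x - 91)/(j + 78)) = 1/(62*j*x + (-91 + x)/(78 + j)) = 1/((-91 + x)/(78 + j) + 62*j*x))
-78*Z(77, I) = -78*(78 + 77)/(-91 + 22 + 62*22*77**2 + 4836*77*22) = -78*155/(-91 + 22 + 62*22*5929 + 8192184) = -78*155/(-91 + 22 + 8087156 + 8192184) = -78*155/16279271 = -12090/16279271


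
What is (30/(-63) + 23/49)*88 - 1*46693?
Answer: -6863959/147 ≈ -46694.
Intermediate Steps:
(30/(-63) + 23/49)*88 - 1*46693 = (30*(-1/63) + 23*(1/49))*88 - 46693 = (-10/21 + 23/49)*88 - 46693 = -1/147*88 - 46693 = -88/147 - 46693 = -6863959/147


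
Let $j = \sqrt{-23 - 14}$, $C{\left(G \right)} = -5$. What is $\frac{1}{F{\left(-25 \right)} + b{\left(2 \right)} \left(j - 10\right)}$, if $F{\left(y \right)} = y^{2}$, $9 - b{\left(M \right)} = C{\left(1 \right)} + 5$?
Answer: $\frac{535}{289222} - \frac{9 i \sqrt{37}}{289222} \approx 0.0018498 - 0.00018928 i$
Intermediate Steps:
$b{\left(M \right)} = 9$ ($b{\left(M \right)} = 9 - \left(-5 + 5\right) = 9 - 0 = 9 + 0 = 9$)
$j = i \sqrt{37}$ ($j = \sqrt{-37} = i \sqrt{37} \approx 6.0828 i$)
$\frac{1}{F{\left(-25 \right)} + b{\left(2 \right)} \left(j - 10\right)} = \frac{1}{\left(-25\right)^{2} + 9 \left(i \sqrt{37} - 10\right)} = \frac{1}{625 + 9 \left(i \sqrt{37} - 10\right)} = \frac{1}{625 + 9 \left(-10 + i \sqrt{37}\right)} = \frac{1}{625 - \left(90 - 9 i \sqrt{37}\right)} = \frac{1}{535 + 9 i \sqrt{37}}$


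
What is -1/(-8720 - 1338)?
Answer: 1/10058 ≈ 9.9423e-5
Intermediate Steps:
-1/(-8720 - 1338) = -1/(-10058) = -1*(-1/10058) = 1/10058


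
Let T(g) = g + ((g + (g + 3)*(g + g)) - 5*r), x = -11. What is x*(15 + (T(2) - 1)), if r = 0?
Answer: -418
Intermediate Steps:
T(g) = 2*g + 2*g*(3 + g) (T(g) = g + ((g + (g + 3)*(g + g)) - 5*0) = g + ((g + (3 + g)*(2*g)) + 0) = g + ((g + 2*g*(3 + g)) + 0) = g + (g + 2*g*(3 + g)) = 2*g + 2*g*(3 + g))
x*(15 + (T(2) - 1)) = -11*(15 + (2*2*(4 + 2) - 1)) = -11*(15 + (2*2*6 - 1)) = -11*(15 + (24 - 1)) = -11*(15 + 23) = -11*38 = -418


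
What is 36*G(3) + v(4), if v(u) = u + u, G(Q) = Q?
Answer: 116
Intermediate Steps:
v(u) = 2*u
36*G(3) + v(4) = 36*3 + 2*4 = 108 + 8 = 116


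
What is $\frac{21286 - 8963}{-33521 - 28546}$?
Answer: $- \frac{12323}{62067} \approx -0.19854$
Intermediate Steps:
$\frac{21286 - 8963}{-33521 - 28546} = \frac{12323}{-62067} = 12323 \left(- \frac{1}{62067}\right) = - \frac{12323}{62067}$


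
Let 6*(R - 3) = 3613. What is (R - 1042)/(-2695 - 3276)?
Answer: 2621/35826 ≈ 0.073159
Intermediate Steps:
R = 3631/6 (R = 3 + (⅙)*3613 = 3 + 3613/6 = 3631/6 ≈ 605.17)
(R - 1042)/(-2695 - 3276) = (3631/6 - 1042)/(-2695 - 3276) = -2621/6/(-5971) = -2621/6*(-1/5971) = 2621/35826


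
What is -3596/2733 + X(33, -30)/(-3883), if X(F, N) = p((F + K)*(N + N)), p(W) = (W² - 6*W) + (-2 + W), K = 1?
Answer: -11415487202/10612239 ≈ -1075.7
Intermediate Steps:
p(W) = -2 + W² - 5*W
X(F, N) = -2 - 10*N*(1 + F) + 4*N²*(1 + F)² (X(F, N) = -2 + ((F + 1)*(N + N))² - 5*(F + 1)*(N + N) = -2 + ((1 + F)*(2*N))² - 5*(1 + F)*2*N = -2 + (2*N*(1 + F))² - 10*N*(1 + F) = -2 + 4*N²*(1 + F)² - 10*N*(1 + F) = -2 - 10*N*(1 + F) + 4*N²*(1 + F)²)
-3596/2733 + X(33, -30)/(-3883) = -3596/2733 + (-2 - 10*(-30)*(1 + 33) + 4*(-30)²*(1 + 33)²)/(-3883) = -3596*1/2733 + (-2 - 10*(-30)*34 + 4*900*34²)*(-1/3883) = -3596/2733 + (-2 + 10200 + 4*900*1156)*(-1/3883) = -3596/2733 + (-2 + 10200 + 4161600)*(-1/3883) = -3596/2733 + 4171798*(-1/3883) = -3596/2733 - 4171798/3883 = -11415487202/10612239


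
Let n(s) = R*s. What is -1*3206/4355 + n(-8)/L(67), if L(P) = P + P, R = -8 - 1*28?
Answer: 6154/4355 ≈ 1.4131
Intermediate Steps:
R = -36 (R = -8 - 28 = -36)
L(P) = 2*P
n(s) = -36*s
-1*3206/4355 + n(-8)/L(67) = -1*3206/4355 + (-36*(-8))/((2*67)) = -3206*1/4355 + 288/134 = -3206/4355 + 288*(1/134) = -3206/4355 + 144/67 = 6154/4355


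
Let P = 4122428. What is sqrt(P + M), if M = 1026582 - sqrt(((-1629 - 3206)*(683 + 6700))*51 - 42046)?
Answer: sqrt(5149010 - I*sqrt(1820579101)) ≈ 2269.2 - 9.402*I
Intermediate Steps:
M = 1026582 - I*sqrt(1820579101) (M = 1026582 - sqrt(-4835*7383*51 - 42046) = 1026582 - sqrt(-35696805*51 - 42046) = 1026582 - sqrt(-1820537055 - 42046) = 1026582 - sqrt(-1820579101) = 1026582 - I*sqrt(1820579101) ≈ 1.0266e+6 - 42668.0*I)
sqrt(P + M) = sqrt(4122428 + (1026582 - I*sqrt(1820579101))) = sqrt(5149010 - I*sqrt(1820579101))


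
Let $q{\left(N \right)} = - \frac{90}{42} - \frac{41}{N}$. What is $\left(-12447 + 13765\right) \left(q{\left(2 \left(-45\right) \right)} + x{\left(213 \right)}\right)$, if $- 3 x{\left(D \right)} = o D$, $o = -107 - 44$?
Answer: $\frac{4450337053}{315} \approx 1.4128 \cdot 10^{7}$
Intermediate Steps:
$o = -151$
$x{\left(D \right)} = \frac{151 D}{3}$ ($x{\left(D \right)} = - \frac{\left(-151\right) D}{3} = \frac{151 D}{3}$)
$q{\left(N \right)} = - \frac{15}{7} - \frac{41}{N}$ ($q{\left(N \right)} = \left(-90\right) \frac{1}{42} - \frac{41}{N} = - \frac{15}{7} - \frac{41}{N}$)
$\left(-12447 + 13765\right) \left(q{\left(2 \left(-45\right) \right)} + x{\left(213 \right)}\right) = \left(-12447 + 13765\right) \left(\left(- \frac{15}{7} - \frac{41}{2 \left(-45\right)}\right) + \frac{151}{3} \cdot 213\right) = 1318 \left(\left(- \frac{15}{7} - \frac{41}{-90}\right) + 10721\right) = 1318 \left(\left(- \frac{15}{7} - - \frac{41}{90}\right) + 10721\right) = 1318 \left(\left(- \frac{15}{7} + \frac{41}{90}\right) + 10721\right) = 1318 \left(- \frac{1063}{630} + 10721\right) = 1318 \cdot \frac{6753167}{630} = \frac{4450337053}{315}$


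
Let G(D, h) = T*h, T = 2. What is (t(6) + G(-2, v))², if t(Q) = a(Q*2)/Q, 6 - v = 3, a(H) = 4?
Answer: 400/9 ≈ 44.444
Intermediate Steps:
v = 3 (v = 6 - 1*3 = 6 - 3 = 3)
t(Q) = 4/Q
G(D, h) = 2*h
(t(6) + G(-2, v))² = (4/6 + 2*3)² = (4*(⅙) + 6)² = (⅔ + 6)² = (20/3)² = 400/9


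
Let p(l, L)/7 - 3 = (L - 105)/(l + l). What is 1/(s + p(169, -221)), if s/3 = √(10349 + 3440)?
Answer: -406952/3538650197 + 85683*√13789/3538650197 ≈ 0.0027283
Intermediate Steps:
p(l, L) = 21 + 7*(-105 + L)/(2*l) (p(l, L) = 21 + 7*((L - 105)/(l + l)) = 21 + 7*((-105 + L)/((2*l))) = 21 + 7*((-105 + L)*(1/(2*l))) = 21 + 7*((-105 + L)/(2*l)) = 21 + 7*(-105 + L)/(2*l))
s = 3*√13789 (s = 3*√(10349 + 3440) = 3*√13789 ≈ 352.28)
1/(s + p(169, -221)) = 1/(3*√13789 + (7/2)*(-105 - 221 + 6*169)/169) = 1/(3*√13789 + (7/2)*(1/169)*(-105 - 221 + 1014)) = 1/(3*√13789 + (7/2)*(1/169)*688) = 1/(3*√13789 + 2408/169) = 1/(2408/169 + 3*√13789)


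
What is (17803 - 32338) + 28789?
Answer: 14254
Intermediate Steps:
(17803 - 32338) + 28789 = -14535 + 28789 = 14254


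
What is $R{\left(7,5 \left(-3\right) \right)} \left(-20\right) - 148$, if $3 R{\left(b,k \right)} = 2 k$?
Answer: $52$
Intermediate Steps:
$R{\left(b,k \right)} = \frac{2 k}{3}$
$R{\left(7,5 \left(-3\right) \right)} \left(-20\right) - 148 = \frac{2 \cdot 5 \left(-3\right)}{3} \left(-20\right) - 148 = \frac{2}{3} \left(-15\right) \left(-20\right) - 148 = \left(-10\right) \left(-20\right) - 148 = 200 - 148 = 52$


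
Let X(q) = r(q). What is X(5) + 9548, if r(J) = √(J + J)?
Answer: 9548 + √10 ≈ 9551.2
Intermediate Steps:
r(J) = √2*√J (r(J) = √(2*J) = √2*√J)
X(q) = √2*√q
X(5) + 9548 = √2*√5 + 9548 = √10 + 9548 = 9548 + √10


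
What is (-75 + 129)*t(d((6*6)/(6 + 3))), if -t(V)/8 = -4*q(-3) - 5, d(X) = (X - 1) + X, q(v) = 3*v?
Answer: -13392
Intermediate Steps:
d(X) = -1 + 2*X (d(X) = (-1 + X) + X = -1 + 2*X)
t(V) = -248 (t(V) = -8*(-12*(-3) - 5) = -8*(-4*(-9) - 5) = -8*(36 - 5) = -8*31 = -248)
(-75 + 129)*t(d((6*6)/(6 + 3))) = (-75 + 129)*(-248) = 54*(-248) = -13392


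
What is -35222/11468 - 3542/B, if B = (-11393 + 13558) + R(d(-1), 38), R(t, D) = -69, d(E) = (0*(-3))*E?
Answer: -14305621/3004616 ≈ -4.7612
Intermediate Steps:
d(E) = 0 (d(E) = 0*E = 0)
B = 2096 (B = (-11393 + 13558) - 69 = 2165 - 69 = 2096)
-35222/11468 - 3542/B = -35222/11468 - 3542/2096 = -35222*1/11468 - 3542*1/2096 = -17611/5734 - 1771/1048 = -14305621/3004616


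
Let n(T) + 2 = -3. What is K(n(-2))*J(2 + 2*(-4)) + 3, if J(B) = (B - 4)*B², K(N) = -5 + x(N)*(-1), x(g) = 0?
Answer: 1803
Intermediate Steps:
n(T) = -5 (n(T) = -2 - 3 = -5)
K(N) = -5 (K(N) = -5 + 0*(-1) = -5 + 0 = -5)
J(B) = B²*(-4 + B) (J(B) = (-4 + B)*B² = B²*(-4 + B))
K(n(-2))*J(2 + 2*(-4)) + 3 = -5*(2 + 2*(-4))²*(-4 + (2 + 2*(-4))) + 3 = -5*(2 - 8)²*(-4 + (2 - 8)) + 3 = -5*(-6)²*(-4 - 6) + 3 = -180*(-10) + 3 = -5*(-360) + 3 = 1800 + 3 = 1803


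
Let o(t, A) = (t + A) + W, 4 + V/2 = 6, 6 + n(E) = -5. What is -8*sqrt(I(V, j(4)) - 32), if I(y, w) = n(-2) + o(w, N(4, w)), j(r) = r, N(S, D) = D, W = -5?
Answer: -16*I*sqrt(10) ≈ -50.596*I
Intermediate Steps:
n(E) = -11 (n(E) = -6 - 5 = -11)
V = 4 (V = -8 + 2*6 = -8 + 12 = 4)
o(t, A) = -5 + A + t (o(t, A) = (t + A) - 5 = (A + t) - 5 = -5 + A + t)
I(y, w) = -16 + 2*w (I(y, w) = -11 + (-5 + w + w) = -11 + (-5 + 2*w) = -16 + 2*w)
-8*sqrt(I(V, j(4)) - 32) = -8*sqrt((-16 + 2*4) - 32) = -8*sqrt((-16 + 8) - 32) = -8*sqrt(-8 - 32) = -16*I*sqrt(10)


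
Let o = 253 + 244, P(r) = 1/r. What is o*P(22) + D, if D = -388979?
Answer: -8557041/22 ≈ -3.8896e+5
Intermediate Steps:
o = 497
o*P(22) + D = 497/22 - 388979 = -8557041/22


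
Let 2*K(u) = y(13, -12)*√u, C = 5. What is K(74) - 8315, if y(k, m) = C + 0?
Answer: -8315 + 5*√74/2 ≈ -8293.5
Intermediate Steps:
y(k, m) = 5 (y(k, m) = 5 + 0 = 5)
K(u) = 5*√u/2 (K(u) = (5*√u)/2 = 5*√u/2)
K(74) - 8315 = 5*√74/2 - 8315 = -8315 + 5*√74/2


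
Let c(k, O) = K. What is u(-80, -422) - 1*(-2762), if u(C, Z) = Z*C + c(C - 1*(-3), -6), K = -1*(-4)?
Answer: 36526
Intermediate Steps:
K = 4
c(k, O) = 4
u(C, Z) = 4 + C*Z (u(C, Z) = Z*C + 4 = C*Z + 4 = 4 + C*Z)
u(-80, -422) - 1*(-2762) = (4 - 80*(-422)) - 1*(-2762) = (4 + 33760) + 2762 = 33764 + 2762 = 36526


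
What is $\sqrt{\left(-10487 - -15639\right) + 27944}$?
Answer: $2 \sqrt{8274} \approx 181.92$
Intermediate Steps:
$\sqrt{\left(-10487 - -15639\right) + 27944} = \sqrt{\left(-10487 + 15639\right) + 27944} = \sqrt{5152 + 27944} = \sqrt{33096} = 2 \sqrt{8274}$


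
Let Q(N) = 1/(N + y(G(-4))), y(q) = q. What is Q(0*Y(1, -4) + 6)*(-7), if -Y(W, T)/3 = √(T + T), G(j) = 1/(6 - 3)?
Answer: -21/19 ≈ -1.1053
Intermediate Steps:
G(j) = ⅓ (G(j) = 1/3 = ⅓)
Y(W, T) = -3*√2*√T (Y(W, T) = -3*√(T + T) = -3*√2*√T)
Q(N) = 1/(⅓ + N) (Q(N) = 1/(N + ⅓) = 1/(⅓ + N))
Q(0*Y(1, -4) + 6)*(-7) = (3/(1 + 3*(0*(-3*√2*√(-4)) + 6)))*(-7) = (3/(1 + 3*(0*(-3*√2*2*I) + 6)))*(-7) = (3/(1 + 3*(0*(-6*I*√2) + 6)))*(-7) = (3/(1 + 3*(0 + 6)))*(-7) = (3/(1 + 3*6))*(-7) = (3/(1 + 18))*(-7) = (3/19)*(-7) = -21/19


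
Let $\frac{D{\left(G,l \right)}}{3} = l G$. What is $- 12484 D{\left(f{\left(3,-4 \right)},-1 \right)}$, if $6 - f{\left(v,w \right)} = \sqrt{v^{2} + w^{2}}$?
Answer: $37452$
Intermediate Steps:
$f{\left(v,w \right)} = 6 - \sqrt{v^{2} + w^{2}}$
$D{\left(G,l \right)} = 3 G l$ ($D{\left(G,l \right)} = 3 l G = 3 G l$)
$- 12484 D{\left(f{\left(3,-4 \right)},-1 \right)} = - 12484 \cdot 3 \left(6 - \sqrt{3^{2} + \left(-4\right)^{2}}\right) \left(-1\right) = - 12484 \cdot 3 \left(6 - \sqrt{9 + 16}\right) \left(-1\right) = - 12484 \cdot 3 \left(6 - \sqrt{25}\right) \left(-1\right) = - 12484 \cdot 3 \left(6 - 5\right) \left(-1\right) = - 12484 \cdot 3 \cdot 1 \left(-1\right) = \left(-12484\right) \left(-3\right) = 37452$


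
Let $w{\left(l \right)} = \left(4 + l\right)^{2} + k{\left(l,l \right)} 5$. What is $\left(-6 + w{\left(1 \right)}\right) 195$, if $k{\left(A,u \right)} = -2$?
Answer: $1755$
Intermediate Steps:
$w{\left(l \right)} = -10 + \left(4 + l\right)^{2}$ ($w{\left(l \right)} = \left(4 + l\right)^{2} - 10 = -10 + \left(4 + l\right)^{2}$)
$\left(-6 + w{\left(1 \right)}\right) 195 = \left(-6 - \left(10 - \left(4 + 1\right)^{2}\right)\right) 195 = \left(-6 - \left(10 - 5^{2}\right)\right) 195 = \left(-6 + \left(-10 + 25\right)\right) 195 = \left(-6 + 15\right) 195 = 9 \cdot 195 = 1755$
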